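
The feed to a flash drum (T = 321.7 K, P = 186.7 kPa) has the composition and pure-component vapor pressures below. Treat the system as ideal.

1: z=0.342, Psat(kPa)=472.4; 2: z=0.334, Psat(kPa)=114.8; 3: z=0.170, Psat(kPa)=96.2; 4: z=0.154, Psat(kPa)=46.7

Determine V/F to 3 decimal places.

Raoult's law: Kᵢ = Pᵢˢᵃᵗ/P = Pᵢˢᵃᵗ/186.7.
  K_1 = 472.4/186.7 = 2.53026, K_2 = 114.8/186.7 = 0.61489, K_3 = 96.2/186.7 = 0.51527, K_4 = 46.7/186.7 = 0.25013
Rachford–Rice: g(V/F) = Σ zᵢ(Kᵢ−1)/(1+V/F(Kᵢ−1)) = 0.
Feasibility: ΣzᵢKᵢ = 1.197, Σzᵢ/Kᵢ = 1.624 — both > 1, two phases present.
Newton iteration, V/F⁰ = 0.54:
  V/F = 0.540: g = -0.1815, g' = -0.637 → V/F = 0.255
  V/F = 0.255: g = -0.0030, g' = -0.660 → V/F = 0.250
Converged at V/F = 0.250.

V/F = 0.250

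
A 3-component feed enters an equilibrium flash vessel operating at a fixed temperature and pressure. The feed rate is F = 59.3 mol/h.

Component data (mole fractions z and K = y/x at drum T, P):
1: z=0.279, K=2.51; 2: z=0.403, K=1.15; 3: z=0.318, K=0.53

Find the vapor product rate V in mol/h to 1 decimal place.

V = 48.4 mol/h

Let ψ = V/F and solve Σ zᵢ(Kᵢ−1)/(1+ψ(Kᵢ−1)) = 0.
Check two-phase: ΣzᵢKᵢ = 1.332 > 1 and Σzᵢ/Kᵢ = 1.062 > 1, so g(0) = 0.332 > 0 and g(1) = -0.062 < 0.
Newton–Raphson from ψ = 0.66:
  ψ = 0.660: g = 0.0493, g' = -0.315 → ψ = 0.817
  ψ = 0.817: g = -0.0001, g' = -0.320 → ψ = 0.816
Converged at ψ = 0.816.
Then V = ψ·F = 0.8165·59.3 = 48.4 mol/h and L = F − V = 10.9 mol/h.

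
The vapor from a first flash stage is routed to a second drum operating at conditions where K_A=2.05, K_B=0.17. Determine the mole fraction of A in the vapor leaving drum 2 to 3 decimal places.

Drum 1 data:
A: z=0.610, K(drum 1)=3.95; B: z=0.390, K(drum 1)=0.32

y_A (drum 2) = 0.905

Drum 1:
Binary case is linear: z₁(K₁−1)(1+ψ₁(K₂−1)) + z₂(K₂−1)(1+ψ₁(K₁−1)) = 0
⇒ ψ₁ = [z₁(K₁−1)+z₂(K₂−1)] / [−(K₁−1)(K₂−1)] = 1.5343/2.0060 = 0.765
Drum-1 compositions:
  A: x = 0.187, y = 0.740
  B: x = 0.813, y = 0.260
Drum-2 feed = drum-1 vapor: z₂ = (0.7399, 0.2601).
Drum 2:
Binary case is linear: z₁(K₁−1)(1+ψ₂(K₂−1)) + z₂(K₂−1)(1+ψ₂(K₁−1)) = 0
⇒ ψ₂ = [z₁(K₁−1)+z₂(K₂−1)] / [−(K₁−1)(K₂−1)] = 0.5611/0.8715 = 0.644
  A: x = 0.441, y = 0.905
  B: x = 0.559, y = 0.095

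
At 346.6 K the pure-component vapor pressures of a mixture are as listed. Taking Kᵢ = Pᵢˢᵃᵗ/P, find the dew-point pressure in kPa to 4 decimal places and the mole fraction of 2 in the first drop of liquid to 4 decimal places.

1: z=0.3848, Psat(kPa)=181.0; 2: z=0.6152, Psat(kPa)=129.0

Pdew = 145.0335 kPa, x_2 = 0.6917

At the dew point ψ → 1, so Σzᵢ/Kᵢ = 1 with Kᵢ = Pᵢˢᵃᵗ/P ⇒ 1/P = Σzᵢ/Pᵢˢᵃᵗ.
1/P = 0.3848/181.0 + 0.6152/129.0 = 0.0068950 ⇒ P = 145.0335 kPa
xᵢ = zᵢP/Pᵢˢᵃᵗ ⇒ x_2 = 0.6152·145.0335/129.0 = 0.6917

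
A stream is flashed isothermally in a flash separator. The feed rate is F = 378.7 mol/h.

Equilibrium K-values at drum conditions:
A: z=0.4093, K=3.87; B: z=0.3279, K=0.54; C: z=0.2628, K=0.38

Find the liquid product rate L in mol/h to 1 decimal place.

Material balance + equilibrium reduce to Σ zᵢ(Kᵢ−1)/(1+ψ(Kᵢ−1)) = 0.
Check two-phase: ΣzᵢKᵢ = 1.8609 > 1 and Σzᵢ/Kᵢ = 1.4046 > 1, so g(0) = 0.8609 > 0 and g(1) = -0.4046 < 0.
Newton iteration, ψ⁰ = 0.58:
  ψ = 0.5800: g = -0.01930, g' = -0.8502 → ψ = 0.5573
  ψ = 0.5573: g = 0.00011, g' = -0.8602 → ψ = 0.5574
Converged at ψ = 0.5574.
Then V = ψ·F = 0.5574·378.7 = 211.1 mol/h and L = F − V = 167.6 mol/h.

L = 167.6 mol/h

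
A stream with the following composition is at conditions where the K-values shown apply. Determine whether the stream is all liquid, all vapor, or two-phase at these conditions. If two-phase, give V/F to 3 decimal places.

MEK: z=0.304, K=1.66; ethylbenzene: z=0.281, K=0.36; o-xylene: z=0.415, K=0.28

all liquid

ΣzᵢKᵢ = 0.722; Σzᵢ/Kᵢ = 2.446.
Since ΣzᵢKᵢ < 1 the mixture is below its bubble point — single liquid phase.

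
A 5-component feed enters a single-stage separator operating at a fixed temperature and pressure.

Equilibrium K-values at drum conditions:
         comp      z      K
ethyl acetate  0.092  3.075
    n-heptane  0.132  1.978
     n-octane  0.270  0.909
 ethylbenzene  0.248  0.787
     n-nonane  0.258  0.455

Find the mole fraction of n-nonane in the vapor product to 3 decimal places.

y_n-nonane = 0.133

Rachford–Rice: g(ψ) = Σ zᵢ(Kᵢ−1)/(1+ψ(Kᵢ−1)) = 0.
Check two-phase: ΣzᵢKᵢ = 1.102 > 1 and Σzᵢ/Kᵢ = 1.276 > 1, so g(0) = 0.102 > 0 and g(1) = -0.276 < 0.
Newton iteration, ψ⁰ = 0.5:
  ψ = 0.500: g = -0.0977, g' = -0.314 → ψ = 0.188
  ψ = 0.188: g = 0.0095, g' = -0.404 → ψ = 0.212
Converged at ψ = 0.212.
Compositions from xᵢ = zᵢ/(1+ψ(Kᵢ−1)), yᵢ = Kᵢxᵢ:
  ethyl acetate: x = 0.064, y = 0.196
  n-heptane: x = 0.109, y = 0.216
  n-octane: x = 0.275, y = 0.250
  ethylbenzene: x = 0.260, y = 0.204
  n-nonane: x = 0.292, y = 0.133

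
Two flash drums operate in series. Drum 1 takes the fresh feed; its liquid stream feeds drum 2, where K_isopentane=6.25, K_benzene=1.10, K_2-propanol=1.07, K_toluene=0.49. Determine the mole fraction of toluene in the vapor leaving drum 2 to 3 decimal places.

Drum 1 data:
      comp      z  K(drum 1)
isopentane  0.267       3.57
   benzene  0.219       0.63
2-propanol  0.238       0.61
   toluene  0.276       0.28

Drum 1:
Newton iteration, ψ₁⁰ = 0.5:
  ψ₁ = 0.500: g = -0.2249, g' = -0.788 → ψ₁ = 0.215
  ψ₁ = 0.215: g = 0.0179, g' = -1.011 → ψ₁ = 0.232
  ψ₁ = 0.232: g = 0.0003, g' = -0.977 → ψ₁ = 0.233
Converged at ψ₁ = 0.233.
Drum-1 compositions:
  isopentane: x = 0.167, y = 0.597
  benzene: x = 0.240, y = 0.151
  2-propanol: x = 0.262, y = 0.160
  toluene: x = 0.332, y = 0.093
Drum-2 feed = drum-1 liquid: z₂ = (0.1671, 0.2396, 0.2617, 0.3315).
Drum 2:
Newton iteration, ψ₂⁰ = 0.5:
  ψ₂ = 0.500: g = 0.0556, g' = -0.509 → ψ₂ = 0.609
  ψ₂ = 0.609: g = 0.0039, g' = -0.446 → ψ₂ = 0.618
Converged at ψ₂ = 0.618.
  isopentane: x = 0.039, y = 0.246
  benzene: x = 0.226, y = 0.248
  2-propanol: x = 0.251, y = 0.268
  toluene: x = 0.484, y = 0.237

y_toluene (drum 2) = 0.237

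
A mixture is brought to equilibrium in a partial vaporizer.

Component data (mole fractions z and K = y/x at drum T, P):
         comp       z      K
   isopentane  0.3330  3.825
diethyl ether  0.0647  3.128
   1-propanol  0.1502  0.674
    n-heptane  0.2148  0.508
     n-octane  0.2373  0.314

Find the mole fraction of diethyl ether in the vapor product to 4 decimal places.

Rachford–Rice: g(ψ) = Σ zᵢ(Kᵢ−1)/(1+ψ(Kᵢ−1)) = 0.
Feasibility: ΣzᵢKᵢ = 1.7610, Σzᵢ/Kᵢ = 1.5092 — both > 1, two phases present.
Iterate (Newton) starting at ψ = 0.5:
  ψ = 0.5000: g = 0.01021, g' = -0.8983 → ψ = 0.5114
Converged at ψ = 0.5114.
Compositions from xᵢ = zᵢ/(1+ψ(Kᵢ−1)), yᵢ = Kᵢxᵢ:
  isopentane: x = 0.1362, y = 0.5210
  diethyl ether: x = 0.0310, y = 0.0969
  1-propanol: x = 0.1803, y = 0.1215
  n-heptane: x = 0.2870, y = 0.1458
  n-octane: x = 0.3655, y = 0.1148

y_diethyl ether = 0.0969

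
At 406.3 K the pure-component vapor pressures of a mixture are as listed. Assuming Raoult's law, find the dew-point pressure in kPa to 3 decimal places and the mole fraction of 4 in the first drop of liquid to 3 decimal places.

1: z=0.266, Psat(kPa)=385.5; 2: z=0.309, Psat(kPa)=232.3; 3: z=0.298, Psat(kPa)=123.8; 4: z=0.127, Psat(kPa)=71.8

Pdew = 161.392 kPa, x_4 = 0.285

At the dew point ψ → 1, so Σzᵢ/Kᵢ = 1 with Kᵢ = Pᵢˢᵃᵗ/P ⇒ 1/P = Σzᵢ/Pᵢˢᵃᵗ.
1/P = 0.266/385.5 + 0.309/232.3 + 0.298/123.8 + 0.127/71.8 = 0.006196 ⇒ P = 161.392 kPa
xᵢ = zᵢP/Pᵢˢᵃᵗ ⇒ x_4 = 0.127·161.392/71.8 = 0.285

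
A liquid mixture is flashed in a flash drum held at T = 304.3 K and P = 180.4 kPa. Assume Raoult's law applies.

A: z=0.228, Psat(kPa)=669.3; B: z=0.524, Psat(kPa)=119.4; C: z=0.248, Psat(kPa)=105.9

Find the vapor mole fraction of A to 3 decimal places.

y_A = 0.438

Raoult's law: Kᵢ = Pᵢˢᵃᵗ/P = Pᵢˢᵃᵗ/180.4.
  K_A = 669.3/180.4 = 3.71009, K_B = 119.4/180.4 = 0.66186, K_C = 105.9/180.4 = 0.58703
Rachford–Rice: g(V/F) = Σ zᵢ(Kᵢ−1)/(1+V/F(Kᵢ−1)) = 0.
g(0) = ΣzᵢKᵢ − 1 = 0.338 and g(1) = 1 − Σzᵢ/Kᵢ = -0.276, so a root lies in (0, 1).
Newton iteration, V/F⁰ = 0.6:
  V/F = 0.600: g = -0.1231, g' = -0.412 → V/F = 0.301
  V/F = 0.301: g = 0.0261, g' = -0.637 → V/F = 0.342
  V/F = 0.342: g = 0.0011, g' = -0.585 → V/F = 0.344
Converged at V/F = 0.344.
Compositions from xᵢ = zᵢ/(1+V/F(Kᵢ−1)), yᵢ = Kᵢxᵢ:
  A: x = 0.118, y = 0.438
  B: x = 0.593, y = 0.392
  C: x = 0.289, y = 0.170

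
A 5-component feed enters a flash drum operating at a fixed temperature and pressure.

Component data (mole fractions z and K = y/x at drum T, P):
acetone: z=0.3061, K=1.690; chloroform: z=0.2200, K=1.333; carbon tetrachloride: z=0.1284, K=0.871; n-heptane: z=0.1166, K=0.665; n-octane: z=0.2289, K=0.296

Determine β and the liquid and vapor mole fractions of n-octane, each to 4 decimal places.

Newton–Raphson from β = 0.5:
  β = 0.5000: g = -0.09347, g' = -0.3900 → β = 0.2603
  β = 0.2603: g = -0.01077, g' = -0.3135 → β = 0.2260
  β = 0.2260: g = -0.00009, g' = -0.3082 → β = 0.2256
Converged at β = 0.2256.
Compositions from xᵢ = zᵢ/(1+β(Kᵢ−1)), yᵢ = Kᵢxᵢ:
  acetone: x = 0.2649, y = 0.4476
  chloroform: x = 0.2046, y = 0.2728
  carbon tetrachloride: x = 0.1322, y = 0.1152
  n-heptane: x = 0.1261, y = 0.0839
  n-octane: x = 0.2721, y = 0.0806

β = 0.2256, x_n-octane = 0.2721, y_n-octane = 0.0806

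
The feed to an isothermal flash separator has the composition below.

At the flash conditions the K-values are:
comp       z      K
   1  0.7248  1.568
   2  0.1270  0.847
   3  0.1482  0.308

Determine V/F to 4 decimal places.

V/F = 0.8617

Iterate (Newton) starting at V/F = 0.36:
  V/F = 0.3600: g = 0.18465, g' = -0.2904 → V/F = 0.9959
  V/F = 0.9959: g = -0.08991, g' = -0.8340 → V/F = 0.8881
  V/F = 0.8881: g = -0.01491, g' = -0.5850 → V/F = 0.8626
  V/F = 0.8626: g = -0.00051, g' = -0.5461 → V/F = 0.8617
Converged at V/F = 0.8617.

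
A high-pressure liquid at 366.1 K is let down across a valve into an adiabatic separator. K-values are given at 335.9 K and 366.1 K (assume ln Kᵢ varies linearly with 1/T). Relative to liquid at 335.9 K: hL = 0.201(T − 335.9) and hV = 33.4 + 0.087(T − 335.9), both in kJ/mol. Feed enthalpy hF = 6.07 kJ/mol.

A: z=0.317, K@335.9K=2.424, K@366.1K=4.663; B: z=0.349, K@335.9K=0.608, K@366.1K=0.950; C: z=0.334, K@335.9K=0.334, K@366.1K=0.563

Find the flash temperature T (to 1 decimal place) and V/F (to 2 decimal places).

Adiabatic flash: solve Rachford–Rice at each trial T, then check hF = ψ·hV(T) + (1−ψ)·hL(T).
  T = 335.9 K: K = (2.424, 0.608, 0.334), RR gives ψ = 0.120, H_out = 4.018 kJ/mol
  T = 366.1 K: K = (4.663, 0.950, 0.563), RR gives ψ = 0.928, H_out = 33.879 kJ/mol
  T = 351.0 K: K = (3.410, 0.767, 0.439), RR gives ψ = 0.490, H_out = 18.554 kJ/mol
  T = 343.4 K: K = (2.882, 0.684, 0.384), RR gives ψ = 0.310, H_out = 11.603 kJ/mol
  T = 339.6 K: K = (2.643, 0.645, 0.358), RR gives ψ = 0.218, H_out = 7.920 kJ/mol
  T = 337.8 K: K = (2.535, 0.627, 0.346), RR gives ψ = 0.171, H_out = 6.071 kJ/mol
Linear interpolation between T = 335.9 (H_out = 4.018) and T = 337.8 (H_out = 6.071) on hF = 6.07 gives T ≈ 337.8 K, at which ψ = 0.17.

T = 337.8 K, V/F = 0.17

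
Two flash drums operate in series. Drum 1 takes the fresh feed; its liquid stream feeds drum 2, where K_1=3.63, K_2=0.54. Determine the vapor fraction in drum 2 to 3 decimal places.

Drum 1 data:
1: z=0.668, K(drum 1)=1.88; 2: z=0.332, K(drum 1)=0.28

V/F (drum 2) = 0.769

Drum 1:
Material balance + equilibrium reduce to Σ zᵢ(Kᵢ−1)/(1+ψ₁(Kᵢ−1)) = 0.
Feasibility: ΣzᵢKᵢ = 1.349, Σzᵢ/Kᵢ = 1.541 — both > 1, two phases present.
Binary case is linear: z₁(K₁−1)(1+ψ₁(K₂−1)) + z₂(K₂−1)(1+ψ₁(K₁−1)) = 0
⇒ ψ₁ = [z₁(K₁−1)+z₂(K₂−1)] / [−(K₁−1)(K₂−1)] = 0.3488/0.6336 = 0.551
Drum-1 compositions:
  1: x = 0.450, y = 0.846
  2: x = 0.550, y = 0.154
Drum-2 feed = drum-1 liquid: z₂ = (0.4500, 0.5500).
Drum 2:
Rachford–Rice: g(ψ₂) = Σ zᵢ(Kᵢ−1)/(1+ψ₂(Kᵢ−1)) = 0.
g(0) = ΣzᵢKᵢ − 1 = 0.930 and g(1) = 1 − Σzᵢ/Kᵢ = -0.142, so a root lies in (0, 1).
Binary case is linear: z₁(K₁−1)(1+ψ₂(K₂−1)) + z₂(K₂−1)(1+ψ₂(K₁−1)) = 0
⇒ ψ₂ = [z₁(K₁−1)+z₂(K₂−1)] / [−(K₁−1)(K₂−1)] = 0.9305/1.2098 = 0.769
  1: x = 0.149, y = 0.540
  2: x = 0.851, y = 0.460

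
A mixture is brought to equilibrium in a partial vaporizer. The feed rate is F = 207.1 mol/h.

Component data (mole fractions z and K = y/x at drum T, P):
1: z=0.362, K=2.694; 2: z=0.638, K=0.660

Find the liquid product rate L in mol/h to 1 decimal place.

L = 64.6 mol/h

Iterate (Newton) starting at β = 0.35:
  β = 0.350: g = 0.1388, g' = -0.504 → β = 0.625
  β = 0.625: g = 0.0224, g' = -0.364 → β = 0.687
  β = 0.687: g = 0.0005, g' = -0.348 → β = 0.688
Converged at β = 0.688.
Then V = β·F = 0.6881·207.1 = 142.5 mol/h and L = F − V = 64.6 mol/h.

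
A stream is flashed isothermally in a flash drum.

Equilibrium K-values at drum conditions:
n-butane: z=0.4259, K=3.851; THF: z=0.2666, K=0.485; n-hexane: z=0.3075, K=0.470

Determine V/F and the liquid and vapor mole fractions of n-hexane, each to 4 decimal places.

Material balance + equilibrium reduce to Σ zᵢ(Kᵢ−1)/(1+V/F(Kᵢ−1)) = 0.
Feasibility: ΣzᵢKᵢ = 1.9140, Σzᵢ/Kᵢ = 1.3145 — both > 1, two phases present.
Iterate (Newton) starting at V/F = 0.36:
  V/F = 0.3600: g = 0.22927, g' = -1.0816 → V/F = 0.5720
  V/F = 0.5720: g = 0.03305, g' = -0.8202 → V/F = 0.6123
  V/F = 0.6123: g = 0.00044, g' = -0.7994 → V/F = 0.6128
Converged at V/F = 0.6128.
Compositions from xᵢ = zᵢ/(1+V/F(Kᵢ−1)), yᵢ = Kᵢxᵢ:
  n-butane: x = 0.1550, y = 0.5970
  THF: x = 0.3895, y = 0.1889
  n-hexane: x = 0.4554, y = 0.2140

V/F = 0.6128, x_n-hexane = 0.4554, y_n-hexane = 0.2140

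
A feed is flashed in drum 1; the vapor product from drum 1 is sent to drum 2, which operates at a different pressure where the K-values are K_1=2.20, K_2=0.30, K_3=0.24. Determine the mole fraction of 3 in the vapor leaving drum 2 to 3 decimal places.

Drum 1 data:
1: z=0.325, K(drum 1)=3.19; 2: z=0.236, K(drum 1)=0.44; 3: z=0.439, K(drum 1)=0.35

Drum 1:
Let ψ₁ = V/F and solve Σ zᵢ(Kᵢ−1)/(1+ψ₁(Kᵢ−1)) = 0.
g(0) = ΣzᵢKᵢ − 1 = 0.294 and g(1) = 1 − Σzᵢ/Kᵢ = -0.893, so a root lies in (0, 1).
Newton iteration, ψ₁⁰ = 0.5:
  ψ₁ = 0.500: g = -0.2666, g' = -0.905 → ψ₁ = 0.205
  ψ₁ = 0.205: g = 0.0122, g' = -1.083 → ψ₁ = 0.217
Converged at ψ₁ = 0.217.
Drum-1 compositions:
  1: x = 0.220, y = 0.703
  2: x = 0.269, y = 0.118
  3: x = 0.511, y = 0.179
Drum-2 feed = drum-1 vapor: z₂ = (0.7030, 0.1182, 0.1789).
Drum 2:
Material balance + equilibrium reduce to Σ zᵢ(Kᵢ−1)/(1+ψ₂(Kᵢ−1)) = 0.
Check two-phase: ΣzᵢKᵢ = 1.625 > 1 and Σzᵢ/Kᵢ = 1.459 > 1, so g(0) = 0.625 > 0 and g(1) = -0.459 < 0.
Iterate (Newton) starting at ψ₂ = 0.38:
  ψ₂ = 0.380: g = 0.2755, g' = -0.789 → ψ₂ = 0.729
  ψ₂ = 0.729: g = -0.0239, g' = -1.049 → ψ₂ = 0.706
Converged at ψ₂ = 0.706.
  1: x = 0.381, y = 0.837
  2: x = 0.234, y = 0.070
  3: x = 0.386, y = 0.093

y_3 (drum 2) = 0.093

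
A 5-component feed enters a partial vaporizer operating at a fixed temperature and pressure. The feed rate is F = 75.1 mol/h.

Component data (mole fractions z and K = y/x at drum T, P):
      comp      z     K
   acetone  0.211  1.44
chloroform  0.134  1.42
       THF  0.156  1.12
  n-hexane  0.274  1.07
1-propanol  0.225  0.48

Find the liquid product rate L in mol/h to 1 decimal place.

Material balance + equilibrium reduce to Σ zᵢ(Kᵢ−1)/(1+β(Kᵢ−1)) = 0.
g(0) = ΣzᵢKᵢ − 1 = 0.070 and g(1) = 1 − Σzᵢ/Kᵢ = -0.105, so a root lies in (0, 1).
Newton iteration, β⁰ = 0.67:
  β = 0.670: g = -0.0283, g' = -0.185 → β = 0.517
  β = 0.517: g = -0.0021, g' = -0.160 → β = 0.504
Converged at β = 0.504.
Then V = β·F = 0.5044·75.1 = 37.9 mol/h and L = F − V = 37.2 mol/h.

L = 37.2 mol/h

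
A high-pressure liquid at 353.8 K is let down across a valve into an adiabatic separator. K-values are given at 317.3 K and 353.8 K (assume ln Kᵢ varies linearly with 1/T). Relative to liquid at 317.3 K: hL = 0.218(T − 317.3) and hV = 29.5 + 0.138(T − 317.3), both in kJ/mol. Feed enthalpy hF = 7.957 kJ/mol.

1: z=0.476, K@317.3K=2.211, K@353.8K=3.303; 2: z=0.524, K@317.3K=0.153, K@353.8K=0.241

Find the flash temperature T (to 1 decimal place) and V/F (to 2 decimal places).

T = 325.8 K, V/F = 0.21

Adiabatic flash: solve Rachford–Rice at each trial T, then check hF = ψ·hV(T) + (1−ψ)·hL(T).
  T = 317.3 K: K = (2.211, 0.153), RR gives ψ = 0.129, H_out = 3.814 kJ/mol
  T = 353.8 K: K = (3.303, 0.241), RR gives ψ = 0.400, H_out = 18.579 kJ/mol
  T = 335.6 K: K = (2.734, 0.195), RR gives ψ = 0.289, H_out = 12.083 kJ/mol
  T = 326.5 K: K = (2.467, 0.173), RR gives ψ = 0.219, H_out = 8.293 kJ/mol
  T = 321.9 K: K = (2.337, 0.163), RR gives ψ = 0.177, H_out = 6.155 kJ/mol
  T = 324.2 K: K = (2.402, 0.168), RR gives ψ = 0.198, H_out = 7.246 kJ/mol
Linear interpolation between T = 324.2 (H_out = 7.246) and T = 326.5 (H_out = 8.293) on hF = 7.957 gives T ≈ 325.8 K, at which ψ = 0.21.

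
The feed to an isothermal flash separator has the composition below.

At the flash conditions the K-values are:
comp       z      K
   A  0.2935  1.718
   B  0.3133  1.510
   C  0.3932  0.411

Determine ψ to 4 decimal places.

ψ = 0.3827

Rachford–Rice: g(ψ) = Σ zᵢ(Kᵢ−1)/(1+ψ(Kᵢ−1)) = 0.
g(0) = ΣzᵢKᵢ − 1 = 0.1389 and g(1) = 1 − Σzᵢ/Kᵢ = -0.3350, so a root lies in (0, 1).
Newton–Raphson from ψ = 0.5:
  ψ = 0.5000: g = -0.04589, g' = -0.4077 → ψ = 0.3875
  ψ = 0.3875: g = -0.00179, g' = -0.3784 → ψ = 0.3827
Converged at ψ = 0.3827.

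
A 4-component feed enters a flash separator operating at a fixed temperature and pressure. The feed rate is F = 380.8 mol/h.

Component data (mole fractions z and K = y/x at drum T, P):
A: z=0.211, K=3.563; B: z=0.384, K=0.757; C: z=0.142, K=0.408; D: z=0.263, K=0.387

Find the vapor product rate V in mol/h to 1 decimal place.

V = 67.3 mol/h

Rachford–Rice: g(V/F) = Σ zᵢ(Kᵢ−1)/(1+V/F(Kᵢ−1)) = 0.
Check two-phase: ΣzᵢKᵢ = 1.202 > 1 and Σzᵢ/Kᵢ = 1.594 > 1, so g(0) = 0.202 > 0 and g(1) = -0.594 < 0.
Newton iteration, V/F⁰ = 0.5:
  V/F = 0.500: g = -0.2211, g' = -0.602 → V/F = 0.133
  V/F = 0.133: g = 0.0406, g' = -0.972 → V/F = 0.174
  V/F = 0.174: g = 0.0022, g' = -0.873 → V/F = 0.177
Converged at V/F = 0.177.
Then V = V/F·F = 0.1767·380.8 = 67.3 mol/h and L = F − V = 313.5 mol/h.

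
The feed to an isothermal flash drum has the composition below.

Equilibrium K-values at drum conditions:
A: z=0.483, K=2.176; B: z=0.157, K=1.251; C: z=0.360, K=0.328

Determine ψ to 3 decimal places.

ψ = 0.544

Newton iteration, ψ⁰ = 0.5:
  ψ = 0.500: g = 0.0284, g' = -0.641 → ψ = 0.544
Converged at ψ = 0.544.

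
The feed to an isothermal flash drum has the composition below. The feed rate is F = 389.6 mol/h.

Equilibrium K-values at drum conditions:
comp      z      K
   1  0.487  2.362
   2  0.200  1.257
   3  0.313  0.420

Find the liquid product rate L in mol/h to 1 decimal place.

Newton–Raphson from ψ = 0.5:
  ψ = 0.500: g = 0.1844, g' = -0.539 → ψ = 0.842
  ψ = 0.842: g = -0.0037, g' = -0.607 → ψ = 0.836
Converged at ψ = 0.836.
Then V = ψ·F = 0.8361·389.6 = 325.7 mol/h and L = F − V = 63.9 mol/h.

L = 63.9 mol/h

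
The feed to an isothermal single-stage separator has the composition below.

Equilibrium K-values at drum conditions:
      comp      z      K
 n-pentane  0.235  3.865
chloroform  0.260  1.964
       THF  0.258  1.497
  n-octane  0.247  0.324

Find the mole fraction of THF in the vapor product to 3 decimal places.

Rachford–Rice: g(ψ) = Σ zᵢ(Kᵢ−1)/(1+ψ(Kᵢ−1)) = 0.
Check two-phase: ΣzᵢKᵢ = 1.885 > 1 and Σzᵢ/Kᵢ = 1.128 > 1, so g(0) = 0.885 > 0 and g(1) = -0.128 < 0.
Newton iteration, ψ⁰ = 0.59:
  ψ = 0.590: g = 0.2314, g' = -0.715 → ψ = 0.914
  ψ = 0.914: g = -0.0291, g' = -1.018 → ψ = 0.885
  ψ = 0.885: g = -0.0009, g' = -0.955 → ψ = 0.884
Converged at ψ = 0.884.
Compositions from xᵢ = zᵢ/(1+ψ(Kᵢ−1)), yᵢ = Kᵢxᵢ:
  n-pentane: x = 0.067, y = 0.257
  chloroform: x = 0.140, y = 0.276
  THF: x = 0.179, y = 0.268
  n-octane: x = 0.614, y = 0.199

y_THF = 0.268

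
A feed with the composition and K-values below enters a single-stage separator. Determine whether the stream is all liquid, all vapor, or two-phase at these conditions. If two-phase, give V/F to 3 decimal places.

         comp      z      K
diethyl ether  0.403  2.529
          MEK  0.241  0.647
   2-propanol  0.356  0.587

two-phase, V/F = 0.644

ΣzᵢKᵢ = 1.384; Σzᵢ/Kᵢ = 1.138.
Both exceed 1, so a two-phase solution exists.
Let ψ = V/F and solve Σ zᵢ(Kᵢ−1)/(1+ψ(Kᵢ−1)) = 0.
Newton–Raphson from ψ = 0.5:
  ψ = 0.500: g = 0.0606, g' = -0.443 → ψ = 0.637
  ψ = 0.637: g = 0.0030, g' = -0.404 → ψ = 0.644
Converged at ψ = 0.644.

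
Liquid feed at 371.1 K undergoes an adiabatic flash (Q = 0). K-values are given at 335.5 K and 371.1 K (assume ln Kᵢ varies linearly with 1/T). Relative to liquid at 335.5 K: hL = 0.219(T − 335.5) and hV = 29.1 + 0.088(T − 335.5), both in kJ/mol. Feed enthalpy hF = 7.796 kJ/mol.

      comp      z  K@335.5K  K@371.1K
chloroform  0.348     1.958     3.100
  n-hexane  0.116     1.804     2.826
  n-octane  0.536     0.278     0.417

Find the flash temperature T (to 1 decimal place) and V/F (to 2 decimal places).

T = 344.2 K, V/F = 0.21

Adiabatic flash: solve Rachford–Rice at each trial T, then check hF = ψ·hV(T) + (1−ψ)·hL(T).
  T = 335.5 K: K = (1.958, 1.804, 0.278), RR gives ψ = 0.060, H_out = 1.734 kJ/mol
  T = 371.1 K: K = (3.100, 2.826, 0.417), RR gives ψ = 0.532, H_out = 20.786 kJ/mol
  T = 353.3 K: K = (2.492, 2.284, 0.344), RR gives ψ = 0.335, H_out = 12.855 kJ/mol
  T = 344.4 K: K = (2.216, 2.036, 0.310), RR gives ψ = 0.214, H_out = 7.938 kJ/mol
  T = 339.9 K: K = (2.083, 1.917, 0.294), RR gives ψ = 0.142, H_out = 5.013 kJ/mol
  T = 342.1 K: K = (2.148, 1.974, 0.302), RR gives ψ = 0.179, H_out = 6.489 kJ/mol
Linear interpolation between T = 342.1 (H_out = 6.489) and T = 344.4 (H_out = 7.938) on hF = 7.796 gives T ≈ 344.2 K, at which ψ = 0.21.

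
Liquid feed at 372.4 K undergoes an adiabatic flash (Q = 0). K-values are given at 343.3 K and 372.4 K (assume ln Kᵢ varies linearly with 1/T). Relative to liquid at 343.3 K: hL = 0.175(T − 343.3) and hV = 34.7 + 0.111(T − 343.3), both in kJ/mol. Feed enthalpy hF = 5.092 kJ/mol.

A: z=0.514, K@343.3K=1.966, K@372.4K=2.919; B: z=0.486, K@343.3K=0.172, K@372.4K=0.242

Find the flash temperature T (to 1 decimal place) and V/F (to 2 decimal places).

T = 344.7 K, V/F = 0.14

Adiabatic flash: solve Rachford–Rice at each trial T, then check hF = ψ·hV(T) + (1−ψ)·hL(T).
  T = 343.3 K: K = (1.966, 0.172), RR gives ψ = 0.118, H_out = 4.083 kJ/mol
  T = 372.4 K: K = (2.919, 0.242), RR gives ψ = 0.425, H_out = 19.043 kJ/mol
  T = 357.9 K: K = (2.417, 0.206), RR gives ψ = 0.304, H_out = 12.817 kJ/mol
  T = 350.6 K: K = (2.184, 0.188), RR gives ψ = 0.223, H_out = 8.910 kJ/mol
  T = 347.0 K: K = (2.075, 0.180), RR gives ψ = 0.175, H_out = 6.674 kJ/mol
  T = 345.1 K: K = (2.019, 0.176), RR gives ψ = 0.147, H_out = 5.386 kJ/mol
Linear interpolation between T = 343.3 (H_out = 4.083) and T = 345.1 (H_out = 5.386) on hF = 5.092 gives T ≈ 344.7 K, at which ψ = 0.14.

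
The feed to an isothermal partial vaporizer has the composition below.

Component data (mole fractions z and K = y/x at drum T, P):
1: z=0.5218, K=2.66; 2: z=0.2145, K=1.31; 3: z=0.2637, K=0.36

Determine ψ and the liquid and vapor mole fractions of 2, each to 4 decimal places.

Material balance + equilibrium reduce to Σ zᵢ(Kᵢ−1)/(1+ψ(Kᵢ−1)) = 0.
g(0) = ΣzᵢKᵢ − 1 = 0.7639 and g(1) = 1 − Σzᵢ/Kᵢ = -0.0924, so a root lies in (0, 1).
Newton–Raphson from ψ = 0.55:
  ψ = 0.5500: g = 0.24915, g' = -0.6652 → ψ = 0.9246
  ψ = 0.9246: g = -0.01996, g' = -0.8842 → ψ = 0.9020
  ψ = 0.9020: g = -0.00042, g' = -0.8476 → ψ = 0.9015
Converged at ψ = 0.9015.
Compositions from xᵢ = zᵢ/(1+ψ(Kᵢ−1)), yᵢ = Kᵢxᵢ:
  1: x = 0.2090, y = 0.5560
  2: x = 0.1676, y = 0.2196
  3: x = 0.6233, y = 0.2244

ψ = 0.9015, x_2 = 0.1676, y_2 = 0.2196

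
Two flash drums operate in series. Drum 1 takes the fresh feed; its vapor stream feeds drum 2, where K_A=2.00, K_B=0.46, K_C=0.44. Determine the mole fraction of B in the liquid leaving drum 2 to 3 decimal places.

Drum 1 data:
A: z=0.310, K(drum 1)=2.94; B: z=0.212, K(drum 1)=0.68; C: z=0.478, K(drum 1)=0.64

Drum 1:
Newton–Raphson from ψ₁ = 0.5:
  ψ₁ = 0.500: g = 0.0147, g' = -0.424 → ψ₁ = 0.535
Converged at ψ₁ = 0.535.
Drum-1 compositions:
  A: x = 0.152, y = 0.447
  B: x = 0.256, y = 0.174
  C: x = 0.592, y = 0.379
Drum-2 feed = drum-1 vapor: z₂ = (0.4471, 0.1740, 0.3789).
Drum 2:
Rachford–Rice: g(ψ₂) = Σ zᵢ(Kᵢ−1)/(1+ψ₂(Kᵢ−1)) = 0.
Feasibility: ΣzᵢKᵢ = 1.141, Σzᵢ/Kᵢ = 1.463 — both > 1, two phases present.
Iterate (Newton) starting at ψ₂ = 0.5:
  ψ₂ = 0.500: g = -0.1254, g' = -0.523 → ψ₂ = 0.260
  ψ₂ = 0.260: g = -0.0030, g' = -0.513 → ψ₂ = 0.255
Converged at ψ₂ = 0.255.
  A: x = 0.356, y = 0.713
  B: x = 0.202, y = 0.093
  C: x = 0.442, y = 0.194

x_B (drum 2) = 0.202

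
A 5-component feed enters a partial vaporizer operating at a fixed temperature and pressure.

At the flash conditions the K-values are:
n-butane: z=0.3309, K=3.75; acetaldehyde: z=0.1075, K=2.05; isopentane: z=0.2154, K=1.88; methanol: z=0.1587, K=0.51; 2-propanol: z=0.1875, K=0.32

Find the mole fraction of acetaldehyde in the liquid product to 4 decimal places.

Rachford–Rice: g(β) = Σ zᵢ(Kᵢ−1)/(1+β(Kᵢ−1)) = 0.
Feasibility: ΣzᵢKᵢ = 2.0071, Σzᵢ/Kᵢ = 1.1524 — both > 1, two phases present.
Newton iteration, β⁰ = 0.5:
  β = 0.5000: g = 0.29262, g' = -0.8409 → β = 0.8480
  β = 0.8480: g = 0.00718, g' = -0.9085 → β = 0.8559
  β = 0.8559: g = -0.00004, g' = -0.9189 → β = 0.8558
Converged at β = 0.8558.
Compositions from xᵢ = zᵢ/(1+β(Kᵢ−1)), yᵢ = Kᵢxᵢ:
  n-butane: x = 0.0987, y = 0.3700
  acetaldehyde: x = 0.0566, y = 0.1161
  isopentane: x = 0.1229, y = 0.2310
  methanol: x = 0.2733, y = 0.1394
  2-propanol: x = 0.4485, y = 0.1435

x_acetaldehyde = 0.0566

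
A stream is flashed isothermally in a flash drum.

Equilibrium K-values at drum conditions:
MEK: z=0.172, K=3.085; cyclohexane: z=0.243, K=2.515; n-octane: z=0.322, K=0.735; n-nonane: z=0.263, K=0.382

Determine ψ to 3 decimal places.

ψ = 0.587

Material balance + equilibrium reduce to Σ zᵢ(Kᵢ−1)/(1+ψ(Kᵢ−1)) = 0.
Feasibility: ΣzᵢKᵢ = 1.479, Σzᵢ/Kᵢ = 1.279 — both > 1, two phases present.
Newton iteration, ψ⁰ = 0.5:
  ψ = 0.500: g = 0.0515, g' = -0.600 → ψ = 0.586
  ψ = 0.586: g = 0.0007, g' = -0.587 → ψ = 0.587
Converged at ψ = 0.587.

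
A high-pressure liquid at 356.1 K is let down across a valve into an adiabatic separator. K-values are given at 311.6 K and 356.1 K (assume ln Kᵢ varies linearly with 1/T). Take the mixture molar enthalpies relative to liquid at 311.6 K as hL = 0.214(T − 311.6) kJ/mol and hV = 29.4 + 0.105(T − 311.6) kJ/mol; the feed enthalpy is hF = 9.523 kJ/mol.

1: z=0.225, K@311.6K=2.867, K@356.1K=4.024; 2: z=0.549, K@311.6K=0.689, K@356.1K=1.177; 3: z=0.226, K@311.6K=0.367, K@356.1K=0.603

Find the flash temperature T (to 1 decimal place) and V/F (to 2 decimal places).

T = 319.6 K, V/F = 0.27

Adiabatic flash: solve Rachford–Rice at each trial T, then check hF = ψ·hV(T) + (1−ψ)·hL(T).
  T = 311.6 K: K = (2.867, 0.689, 0.367), RR gives ψ = 0.136, H_out = 4.007 kJ/mol
  T = 356.1 K: K = (4.024, 1.177, 0.603), RR gives ψ = 1.000, H_out = 34.072 kJ/mol
  T = 333.9 K: K = (3.436, 0.917, 0.479), RR gives ψ = 0.610, H_out = 21.212 kJ/mol
  T = 322.8 K: K = (3.150, 0.799, 0.421), RR gives ψ = 0.337, H_out = 11.889 kJ/mol
  T = 317.2 K: K = (3.008, 0.743, 0.394), RR gives ψ = 0.230, H_out = 7.816 kJ/mol
  T = 320.0 K: K = (3.079, 0.771, 0.407), RR gives ψ = 0.281, H_out = 9.812 kJ/mol
  T = 318.6 K: K = (3.043, 0.757, 0.400), RR gives ψ = 0.255, H_out = 8.805 kJ/mol
Linear interpolation between T = 318.6 (H_out = 8.805) and T = 320.0 (H_out = 9.812) on hF = 9.523 gives T ≈ 319.6 K, at which ψ = 0.27.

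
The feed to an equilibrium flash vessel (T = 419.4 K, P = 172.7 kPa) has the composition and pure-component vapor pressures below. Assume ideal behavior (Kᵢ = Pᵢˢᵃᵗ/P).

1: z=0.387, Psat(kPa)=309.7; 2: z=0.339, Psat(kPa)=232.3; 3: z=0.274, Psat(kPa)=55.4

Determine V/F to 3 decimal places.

V/F = 0.581

Raoult's law: Kᵢ = Pᵢˢᵃᵗ/P = Pᵢˢᵃᵗ/172.7.
  K_1 = 309.7/172.7 = 1.79328, K_2 = 232.3/172.7 = 1.34511, K_3 = 55.4/172.7 = 0.32079
Rachford–Rice: g(V/F) = Σ zᵢ(Kᵢ−1)/(1+V/F(Kᵢ−1)) = 0.
Feasibility: ΣzᵢKᵢ = 1.238, Σzᵢ/Kᵢ = 1.322 — both > 1, two phases present.
Newton–Raphson from V/F = 0.5:
  V/F = 0.500: g = 0.0378, g' = -0.444 → V/F = 0.585
  V/F = 0.585: g = -0.0018, g' = -0.490 → V/F = 0.581
Converged at V/F = 0.581.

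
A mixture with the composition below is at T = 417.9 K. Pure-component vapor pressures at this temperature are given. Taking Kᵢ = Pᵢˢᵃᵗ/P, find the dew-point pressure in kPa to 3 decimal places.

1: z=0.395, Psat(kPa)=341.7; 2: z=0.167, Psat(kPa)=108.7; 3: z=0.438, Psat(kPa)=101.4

Pdew = 142.616 kPa

At the dew point ψ → 1, so Σzᵢ/Kᵢ = 1 with Kᵢ = Pᵢˢᵃᵗ/P ⇒ 1/P = Σzᵢ/Pᵢˢᵃᵗ.
1/P = 0.395/341.7 + 0.167/108.7 + 0.438/101.4 = 0.007012 ⇒ P = 142.616 kPa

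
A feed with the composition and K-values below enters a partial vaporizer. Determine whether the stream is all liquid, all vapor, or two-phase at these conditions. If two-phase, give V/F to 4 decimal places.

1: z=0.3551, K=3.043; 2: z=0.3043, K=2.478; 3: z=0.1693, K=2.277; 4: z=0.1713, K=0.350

ΣzᵢKᵢ = 2.2801; Σzᵢ/Kᵢ = 0.8033.
Since Σzᵢ/Kᵢ < 1 the mixture is above its dew point — single vapor phase.

all vapor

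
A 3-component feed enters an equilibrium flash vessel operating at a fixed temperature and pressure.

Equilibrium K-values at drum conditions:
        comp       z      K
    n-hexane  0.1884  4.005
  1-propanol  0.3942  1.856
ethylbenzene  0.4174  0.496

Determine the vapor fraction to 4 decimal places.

Let ψ = V/F and solve Σ zᵢ(Kᵢ−1)/(1+ψ(Kᵢ−1)) = 0.
Feasibility: ΣzᵢKᵢ = 1.6932, Σzᵢ/Kᵢ = 1.1010 — both > 1, two phases present.
Newton–Raphson from ψ = 0.61:
  ψ = 0.6100: g = 0.11776, g' = -0.5577 → ψ = 0.8212
  ψ = 0.8212: g = 0.00251, g' = -0.5497 → ψ = 0.8257
Converged at ψ = 0.8257.

ψ = 0.8257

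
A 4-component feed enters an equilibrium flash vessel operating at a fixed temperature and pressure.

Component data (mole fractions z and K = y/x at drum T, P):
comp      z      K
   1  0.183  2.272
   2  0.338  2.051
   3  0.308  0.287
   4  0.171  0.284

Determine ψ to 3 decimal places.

ψ = 0.304

Material balance + equilibrium reduce to Σ zᵢ(Kᵢ−1)/(1+ψ(Kᵢ−1)) = 0.
Feasibility: ΣzᵢKᵢ = 1.246, Σzᵢ/Kᵢ = 1.921 — both > 1, two phases present.
Newton iteration, ψ⁰ = 0.56:
  ψ = 0.560: g = -0.2104, g' = -0.927 → ψ = 0.333
  ψ = 0.333: g = -0.0221, g' = -0.771 → ψ = 0.304
Converged at ψ = 0.304.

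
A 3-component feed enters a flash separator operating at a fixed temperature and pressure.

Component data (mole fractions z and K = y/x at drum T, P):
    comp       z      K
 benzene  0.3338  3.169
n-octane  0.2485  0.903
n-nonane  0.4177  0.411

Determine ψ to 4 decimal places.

Let ψ = V/F and solve Σ zᵢ(Kᵢ−1)/(1+ψ(Kᵢ−1)) = 0.
g(0) = ΣzᵢKᵢ − 1 = 0.4539 and g(1) = 1 − Σzᵢ/Kᵢ = -0.3968, so a root lies in (0, 1).
Newton–Raphson from ψ = 0.5:
  ψ = 0.5000: g = -0.02673, g' = -0.6551 → ψ = 0.4592
  ψ = 0.4592: g = 0.00026, g' = -0.6690 → ψ = 0.4596
Converged at ψ = 0.4596.

ψ = 0.4596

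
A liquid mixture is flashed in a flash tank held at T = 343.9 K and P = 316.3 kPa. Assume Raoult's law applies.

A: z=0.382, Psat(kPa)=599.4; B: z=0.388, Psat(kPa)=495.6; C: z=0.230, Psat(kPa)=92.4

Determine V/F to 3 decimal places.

Raoult's law: Kᵢ = Pᵢˢᵃᵗ/P = Pᵢˢᵃᵗ/316.3.
  K_A = 599.4/316.3 = 1.89504, K_B = 495.6/316.3 = 1.56687, K_C = 92.4/316.3 = 0.29213
Rachford–Rice: g(V/F) = Σ zᵢ(Kᵢ−1)/(1+V/F(Kᵢ−1)) = 0.
Check two-phase: ΣzᵢKᵢ = 1.399 > 1 and Σzᵢ/Kᵢ = 1.237 > 1, so g(0) = 0.399 > 0 and g(1) = -0.237 < 0.
Newton–Raphson from V/F = 0.5:
  V/F = 0.500: g = 0.1556, g' = -0.498 → V/F = 0.812
  V/F = 0.812: g = -0.0347, g' = -0.799 → V/F = 0.769
  V/F = 0.769: g = -0.0017, g' = -0.723 → V/F = 0.767
Converged at V/F = 0.767.

V/F = 0.767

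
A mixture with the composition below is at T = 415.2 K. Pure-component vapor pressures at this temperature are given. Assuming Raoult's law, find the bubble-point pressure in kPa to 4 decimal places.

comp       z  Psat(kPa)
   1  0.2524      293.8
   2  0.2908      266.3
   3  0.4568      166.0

Pbub = 227.4240 kPa

At the bubble point ψ → 0, so ΣzᵢKᵢ = 1 with Kᵢ = Pᵢˢᵃᵗ/P ⇒ P = ΣzᵢPᵢˢᵃᵗ.
P = 0.2524·293.8 + 0.2908·266.3 + 0.4568·166.0 = 227.4240 kPa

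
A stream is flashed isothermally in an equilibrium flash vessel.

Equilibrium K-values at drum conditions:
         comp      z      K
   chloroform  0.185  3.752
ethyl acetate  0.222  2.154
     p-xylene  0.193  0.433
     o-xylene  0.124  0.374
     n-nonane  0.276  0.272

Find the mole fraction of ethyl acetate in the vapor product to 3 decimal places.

y_ethyl acetate = 0.360

Material balance + equilibrium reduce to Σ zᵢ(Kᵢ−1)/(1+β(Kᵢ−1)) = 0.
g(0) = ΣzᵢKᵢ − 1 = 0.377 and g(1) = 1 − Σzᵢ/Kᵢ = -0.944, so a root lies in (0, 1).
Iterate (Newton) starting at β = 0.5:
  β = 0.500: g = -0.2049, g' = -0.953 → β = 0.285
Converged at β = 0.285.
Compositions from xᵢ = zᵢ/(1+β(Kᵢ−1)), yᵢ = Kᵢxᵢ:
  chloroform: x = 0.104, y = 0.389
  ethyl acetate: x = 0.167, y = 0.360
  p-xylene: x = 0.230, y = 0.100
  o-xylene: x = 0.151, y = 0.056
  n-nonane: x = 0.348, y = 0.095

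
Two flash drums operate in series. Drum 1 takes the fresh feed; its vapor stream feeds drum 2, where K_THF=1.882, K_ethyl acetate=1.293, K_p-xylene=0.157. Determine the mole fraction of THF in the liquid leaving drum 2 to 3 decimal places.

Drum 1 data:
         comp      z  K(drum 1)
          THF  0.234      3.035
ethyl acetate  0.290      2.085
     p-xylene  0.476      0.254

x_THF (drum 2) = 0.252

Drum 1:
Rachford–Rice: g(ψ₁) = Σ zᵢ(Kᵢ−1)/(1+ψ₁(Kᵢ−1)) = 0.
g(0) = ΣzᵢKᵢ − 1 = 0.436 and g(1) = 1 − Σzᵢ/Kᵢ = -1.090, so a root lies in (0, 1).
Newton–Raphson from ψ₁ = 0.5:
  ψ₁ = 0.500: g = -0.1263, g' = -1.055 → ψ₁ = 0.380
  ψ₁ = 0.380: g = -0.0046, g' = -0.995 → ψ₁ = 0.376
Converged at ψ₁ = 0.376.
Drum-1 compositions:
  THF: x = 0.133, y = 0.402
  ethyl acetate: x = 0.206, y = 0.430
  p-xylene: x = 0.661, y = 0.168
Drum-2 feed = drum-1 vapor: z₂ = (0.4025, 0.4295, 0.1680).
Drum 2:
Let ψ₂ = V/F and solve Σ zᵢ(Kᵢ−1)/(1+ψ₂(Kᵢ−1)) = 0.
Feasibility: ΣzᵢKᵢ = 1.339, Σzᵢ/Kᵢ = 1.616 — both > 1, two phases present.
Newton iteration, ψ₂⁰ = 0.5:
  ψ₂ = 0.500: g = 0.1113, g' = -0.536 → ψ₂ = 0.708
  ψ₂ = 0.708: g = -0.0284, g' = -0.878 → ψ₂ = 0.676
  ψ₂ = 0.676: g = -0.0014, g' = -0.793 → ψ₂ = 0.674
Converged at ψ₂ = 0.674.
  THF: x = 0.252, y = 0.475
  ethyl acetate: x = 0.359, y = 0.464
  p-xylene: x = 0.389, y = 0.061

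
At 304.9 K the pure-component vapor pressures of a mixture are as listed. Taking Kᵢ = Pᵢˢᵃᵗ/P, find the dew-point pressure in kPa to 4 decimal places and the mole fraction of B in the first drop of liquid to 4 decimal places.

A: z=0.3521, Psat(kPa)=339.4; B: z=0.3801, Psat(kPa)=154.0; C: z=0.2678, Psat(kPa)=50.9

At the dew point ψ → 1, so Σzᵢ/Kᵢ = 1 with Kᵢ = Pᵢˢᵃᵗ/P ⇒ 1/P = Σzᵢ/Pᵢˢᵃᵗ.
1/P = 0.3521/339.4 + 0.3801/154.0 + 0.2678/50.9 = 0.0087669 ⇒ P = 114.0654 kPa
xᵢ = zᵢP/Pᵢˢᵃᵗ ⇒ x_B = 0.3801·114.0654/154.0 = 0.2815

Pdew = 114.0654 kPa, x_B = 0.2815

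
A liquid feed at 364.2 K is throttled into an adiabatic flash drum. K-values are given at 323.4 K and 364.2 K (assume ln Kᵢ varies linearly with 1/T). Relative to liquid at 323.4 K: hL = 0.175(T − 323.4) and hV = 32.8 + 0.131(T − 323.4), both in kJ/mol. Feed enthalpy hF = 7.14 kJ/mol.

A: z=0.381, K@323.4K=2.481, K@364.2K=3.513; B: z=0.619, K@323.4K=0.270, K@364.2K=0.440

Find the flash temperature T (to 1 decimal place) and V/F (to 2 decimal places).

T = 331.6 K, V/F = 0.18

Adiabatic flash: solve Rachford–Rice at each trial T, then check hF = ψ·hV(T) + (1−ψ)·hL(T).
  T = 323.4 K: K = (2.481, 0.270), RR gives ψ = 0.104, H_out = 3.410 kJ/mol
  T = 364.2 K: K = (3.513, 0.440), RR gives ψ = 0.434, H_out = 20.597 kJ/mol
  T = 343.8 K: K = (2.983, 0.350), RR gives ψ = 0.274, H_out = 12.302 kJ/mol
  T = 333.6 K: K = (2.728, 0.308), RR gives ψ = 0.193, H_out = 8.021 kJ/mol
  T = 328.5 K: K = (2.604, 0.289), RR gives ψ = 0.150, H_out = 5.771 kJ/mol
  T = 331.1 K: K = (2.667, 0.299), RR gives ψ = 0.172, H_out = 6.930 kJ/mol
  T = 332.4 K: K = (2.699, 0.304), RR gives ψ = 0.183, H_out = 7.500 kJ/mol
Linear interpolation between T = 331.1 (H_out = 6.930) and T = 332.4 (H_out = 7.500) on hF = 7.14 gives T ≈ 331.6 K, at which ψ = 0.18.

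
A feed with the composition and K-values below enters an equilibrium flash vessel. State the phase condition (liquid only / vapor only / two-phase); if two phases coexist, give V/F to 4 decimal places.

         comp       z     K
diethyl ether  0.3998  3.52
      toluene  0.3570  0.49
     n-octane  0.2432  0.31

two-phase, V/F = 0.4421

ΣzᵢKᵢ = 1.6576; Σzᵢ/Kᵢ = 1.6267.
Both exceed 1, so a two-phase solution exists.
Newton–Raphson from ψ = 0.43:
  ψ = 0.4300: g = 0.01172, g' = -0.9712 → ψ = 0.4421
Converged at ψ = 0.4421.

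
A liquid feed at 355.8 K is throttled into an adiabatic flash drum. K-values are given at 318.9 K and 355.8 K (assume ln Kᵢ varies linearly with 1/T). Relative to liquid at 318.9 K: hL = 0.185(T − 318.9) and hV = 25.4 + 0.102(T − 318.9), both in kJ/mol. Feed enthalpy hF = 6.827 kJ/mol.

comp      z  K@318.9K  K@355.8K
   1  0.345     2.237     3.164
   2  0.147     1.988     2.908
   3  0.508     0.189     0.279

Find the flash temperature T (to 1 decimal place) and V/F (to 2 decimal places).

T = 325.1 K, V/F = 0.23

Adiabatic flash: solve Rachford–Rice at each trial T, then check hF = ψ·hV(T) + (1−ψ)·hL(T).
  T = 318.9 K: K = (2.237, 1.988, 0.189), RR gives ψ = 0.169, H_out = 4.293 kJ/mol
  T = 355.8 K: K = (3.164, 2.908, 0.279), RR gives ψ = 0.439, H_out = 16.625 kJ/mol
  T = 337.4 K: K = (2.687, 2.431, 0.232), RR gives ψ = 0.325, H_out = 11.173 kJ/mol
  T = 328.1 K: K = (2.457, 2.203, 0.210), RR gives ψ = 0.254, H_out = 7.966 kJ/mol
  T = 323.5 K: K = (2.346, 2.094, 0.199), RR gives ψ = 0.214, H_out = 6.206 kJ/mol
  T = 325.8 K: K = (2.401, 2.149, 0.205), RR gives ψ = 0.235, H_out = 7.103 kJ/mol
Linear interpolation between T = 323.5 (H_out = 6.206) and T = 325.8 (H_out = 7.103) on hF = 6.827 gives T ≈ 325.1 K, at which ψ = 0.23.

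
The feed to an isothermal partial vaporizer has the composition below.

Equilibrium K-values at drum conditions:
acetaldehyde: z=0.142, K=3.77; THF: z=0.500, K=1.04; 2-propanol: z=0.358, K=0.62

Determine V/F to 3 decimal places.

V/F = 0.564

Material balance + equilibrium reduce to Σ zᵢ(Kᵢ−1)/(1+V/F(Kᵢ−1)) = 0.
g(0) = ΣzᵢKᵢ − 1 = 0.277 and g(1) = 1 − Σzᵢ/Kᵢ = -0.096, so a root lies in (0, 1).
Iterate (Newton) starting at V/F = 0.5:
  V/F = 0.500: g = 0.0166, g' = -0.271 → V/F = 0.561
  V/F = 0.561: g = 0.0006, g' = -0.251 → V/F = 0.564
Converged at V/F = 0.564.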